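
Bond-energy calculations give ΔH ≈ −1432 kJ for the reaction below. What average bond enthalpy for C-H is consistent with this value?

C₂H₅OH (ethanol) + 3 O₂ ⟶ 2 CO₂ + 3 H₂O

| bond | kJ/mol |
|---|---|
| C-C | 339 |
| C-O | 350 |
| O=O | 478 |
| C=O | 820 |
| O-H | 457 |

Let D be the C-H bond energy.
Σ(broken) = 1×339 + 5×D + 1×350 + 1×457 + 3×478 = 2580 + 5D
Σ(formed) = 4×820 + 6×457 = 6022
ΔH = Σ(broken) − Σ(formed) = (2580 + 5D) − (6022) = −3442 + 5D
Setting this equal to −1432 kJ gives 5D = 2010, so D = 402 kJ/mol.

D(C-H) ≈ 402 kJ/mol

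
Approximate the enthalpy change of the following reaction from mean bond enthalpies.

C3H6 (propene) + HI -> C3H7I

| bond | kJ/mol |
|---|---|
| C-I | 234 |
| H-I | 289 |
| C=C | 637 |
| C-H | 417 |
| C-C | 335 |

ΔH ≈ −60 kJ

Bonds broken (reactants):
  C-C: 1 × 335 = 335
  C-H: 6 × 417 = 2502
  C=C: 1 × 637 = 637
  H-I: 1 × 289 = 289
  Σ(broken) = 3763 kJ
Bonds formed (products):
  C-C: 2 × 335 = 670
  C-H: 7 × 417 = 2919
  C-I: 1 × 234 = 234
  Σ(formed) = 3823 kJ
ΔH = Σ(broken) − Σ(formed) = 3763 − 3823 = −60 kJ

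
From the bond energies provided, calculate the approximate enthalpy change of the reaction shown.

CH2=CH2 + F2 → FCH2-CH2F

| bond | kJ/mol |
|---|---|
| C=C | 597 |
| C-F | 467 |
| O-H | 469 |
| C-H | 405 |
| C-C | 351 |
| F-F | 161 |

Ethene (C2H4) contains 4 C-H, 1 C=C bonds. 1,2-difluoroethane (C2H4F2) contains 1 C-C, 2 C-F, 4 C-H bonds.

ΔH ≈ −527 kJ

Bonds broken (reactants):
  C-H: 4 × 405 = 1620
  C=C: 1 × 597 = 597
  F-F: 1 × 161 = 161
  Σ(broken) = 2378 kJ
Bonds formed (products):
  C-C: 1 × 351 = 351
  C-F: 2 × 467 = 934
  C-H: 4 × 405 = 1620
  Σ(formed) = 2905 kJ
ΔH = Σ(broken) − Σ(formed) = 2378 − 2905 = −527 kJ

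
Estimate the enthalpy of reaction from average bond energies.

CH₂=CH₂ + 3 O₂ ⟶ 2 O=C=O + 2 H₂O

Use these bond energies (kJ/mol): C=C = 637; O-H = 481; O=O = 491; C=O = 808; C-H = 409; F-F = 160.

Bonds broken (reactants):
  C-H: 4 × 409 = 1636
  C=C: 1 × 637 = 637
  O=O: 3 × 491 = 1473
  Σ(broken) = 3746 kJ
Bonds formed (products):
  C=O: 4 × 808 = 3232
  O-H: 4 × 481 = 1924
  Σ(formed) = 5156 kJ
ΔH = Σ(broken) − Σ(formed) = 3746 − 5156 = −1410 kJ

ΔH ≈ −1410 kJ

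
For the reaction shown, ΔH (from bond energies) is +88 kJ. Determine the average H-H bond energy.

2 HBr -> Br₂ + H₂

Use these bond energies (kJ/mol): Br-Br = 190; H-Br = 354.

Let D be the H-H bond energy.
Σ(broken) = 2×354 = 708
Σ(formed) = 1×190 + 1×D = 190 + D
ΔH = Σ(broken) − Σ(formed) = (708) − (190 + D) = +518 − D
Setting this equal to +88 kJ gives D = 430 kJ/mol.

D(H-H) ≈ 430 kJ/mol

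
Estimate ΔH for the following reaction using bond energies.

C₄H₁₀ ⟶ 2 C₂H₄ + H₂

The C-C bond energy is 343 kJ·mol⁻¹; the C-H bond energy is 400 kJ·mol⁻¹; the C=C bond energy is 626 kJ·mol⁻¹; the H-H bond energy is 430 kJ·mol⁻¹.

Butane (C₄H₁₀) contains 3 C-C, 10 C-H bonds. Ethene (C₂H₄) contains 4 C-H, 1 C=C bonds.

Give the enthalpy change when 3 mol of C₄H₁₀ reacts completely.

ΔH = +441 kJ

Bonds broken (reactants):
  C-C: 3 × 343 = 1029
  C-H: 10 × 400 = 4000
  Σ(broken) = 5029 kJ
Bonds formed (products):
  C-H: 8 × 400 = 3200
  C=C: 2 × 626 = 1252
  H-H: 1 × 430 = 430
  Σ(formed) = 4882 kJ
ΔH = Σ(broken) − Σ(formed) = 5029 − 4882 = +147 kJ
For 3× the reaction as written: 3 × (+147) = +441 kJ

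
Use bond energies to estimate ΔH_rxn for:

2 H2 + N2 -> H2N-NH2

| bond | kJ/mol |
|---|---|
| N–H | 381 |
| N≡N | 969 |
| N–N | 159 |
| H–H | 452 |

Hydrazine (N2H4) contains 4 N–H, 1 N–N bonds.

ΔH ≈ +190 kJ

Bonds broken (reactants):
  H–H: 2 × 452 = 904
  N≡N: 1 × 969 = 969
  Σ(broken) = 1873 kJ
Bonds formed (products):
  N–H: 4 × 381 = 1524
  N–N: 1 × 159 = 159
  Σ(formed) = 1683 kJ
ΔH = Σ(broken) − Σ(formed) = 1873 − 1683 = +190 kJ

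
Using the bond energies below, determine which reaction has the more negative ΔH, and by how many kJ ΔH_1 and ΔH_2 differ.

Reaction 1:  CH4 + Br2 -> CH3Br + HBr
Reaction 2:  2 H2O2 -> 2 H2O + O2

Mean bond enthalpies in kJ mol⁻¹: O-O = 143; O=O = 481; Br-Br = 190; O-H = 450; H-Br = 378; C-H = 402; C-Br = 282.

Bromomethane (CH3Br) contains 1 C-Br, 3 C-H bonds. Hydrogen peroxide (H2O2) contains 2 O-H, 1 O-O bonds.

Reaction 2, by 127 kJ

Reaction 1:
  Bonds broken (reactants):
    Br-Br: 1 × 190 = 190
    C-H: 4 × 402 = 1608
    Σ(broken) = 1798 kJ
  Bonds formed (products):
    C-Br: 1 × 282 = 282
    C-H: 3 × 402 = 1206
    H-Br: 1 × 378 = 378
    Σ(formed) = 1866 kJ
  ΔH_1 = 1798 − 1866 = −68 kJ
Reaction 2:
  Bonds broken (reactants):
    O-H: 4 × 450 = 1800
    O-O: 2 × 143 = 286
    Σ(broken) = 2086 kJ
  Bonds formed (products):
    O-H: 4 × 450 = 1800
    O=O: 1 × 481 = 481
    Σ(formed) = 2281 kJ
  ΔH_2 = 2086 − 2281 = −195 kJ
ΔH_1 − ΔH_2 = +127 kJ, so reaction 2 has the more negative ΔH; |ΔH_1 − ΔH_2| = 127 kJ.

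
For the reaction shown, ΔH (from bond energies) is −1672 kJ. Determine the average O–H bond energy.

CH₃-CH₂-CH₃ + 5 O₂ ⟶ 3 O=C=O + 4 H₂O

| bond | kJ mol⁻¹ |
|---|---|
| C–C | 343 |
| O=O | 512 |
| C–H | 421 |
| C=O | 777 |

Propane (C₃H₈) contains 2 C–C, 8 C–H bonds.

D(O–H) ≈ 453 kJ/mol

Let D be the O–H bond energy.
Σ(broken) = 2×343 + 8×421 + 5×512 = 6614
Σ(formed) = 6×777 + 8×D = 4662 + 8D
ΔH = Σ(broken) − Σ(formed) = (6614) − (4662 + 8D) = +1952 − 8D
Setting this equal to −1672 kJ gives 8D = 3624, so D = 453 kJ/mol.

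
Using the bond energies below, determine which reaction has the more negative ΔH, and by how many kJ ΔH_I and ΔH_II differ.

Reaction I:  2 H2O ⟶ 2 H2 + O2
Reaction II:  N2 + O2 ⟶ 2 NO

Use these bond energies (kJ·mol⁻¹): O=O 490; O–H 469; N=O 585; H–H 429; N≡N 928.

Reaction I:
  Bonds broken (reactants):
    O–H: 4 × 469 = 1876
    Σ(broken) = 1876 kJ
  Bonds formed (products):
    H–H: 2 × 429 = 858
    O=O: 1 × 490 = 490
    Σ(formed) = 1348 kJ
  ΔH_I = 1876 − 1348 = +528 kJ
Reaction II:
  Bonds broken (reactants):
    N≡N: 1 × 928 = 928
    O=O: 1 × 490 = 490
    Σ(broken) = 1418 kJ
  Bonds formed (products):
    N=O: 2 × 585 = 1170
    Σ(formed) = 1170 kJ
  ΔH_II = 1418 − 1170 = +248 kJ
ΔH_I − ΔH_II = +280 kJ, so reaction II has the more negative ΔH; |ΔH_I − ΔH_II| = 280 kJ.

Reaction II, by 280 kJ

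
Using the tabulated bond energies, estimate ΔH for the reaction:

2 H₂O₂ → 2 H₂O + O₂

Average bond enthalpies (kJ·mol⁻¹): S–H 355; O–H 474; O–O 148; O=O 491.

ΔH ≈ −195 kJ

Bonds broken (reactants):
  O–H: 4 × 474 = 1896
  O–O: 2 × 148 = 296
  Σ(broken) = 2192 kJ
Bonds formed (products):
  O–H: 4 × 474 = 1896
  O=O: 1 × 491 = 491
  Σ(formed) = 2387 kJ
ΔH = Σ(broken) − Σ(formed) = 2192 − 2387 = −195 kJ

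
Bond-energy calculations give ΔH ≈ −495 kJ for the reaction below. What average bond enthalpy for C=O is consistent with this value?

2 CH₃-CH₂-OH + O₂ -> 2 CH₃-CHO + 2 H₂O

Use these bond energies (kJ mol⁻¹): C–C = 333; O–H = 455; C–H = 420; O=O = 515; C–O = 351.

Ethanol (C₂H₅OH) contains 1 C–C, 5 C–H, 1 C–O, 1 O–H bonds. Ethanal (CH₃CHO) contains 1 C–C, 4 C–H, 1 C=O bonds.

Let D be the C=O bond energy.
Σ(broken) = 2×333 + 10×420 + 2×351 + 2×455 + 1×515 = 6993
Σ(formed) = 2×333 + 8×420 + 2×D + 4×455 = 5846 + 2D
ΔH = Σ(broken) − Σ(formed) = (6993) − (5846 + 2D) = +1147 − 2D
Setting this equal to −495 kJ gives 2D = 1642, so D = 821 kJ/mol.

D(C=O) ≈ 821 kJ/mol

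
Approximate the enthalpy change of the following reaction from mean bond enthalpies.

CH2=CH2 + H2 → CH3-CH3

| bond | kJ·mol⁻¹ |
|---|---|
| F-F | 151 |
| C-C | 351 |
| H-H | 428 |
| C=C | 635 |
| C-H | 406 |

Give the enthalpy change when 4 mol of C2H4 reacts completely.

Bonds broken (reactants):
  C-H: 4 × 406 = 1624
  C=C: 1 × 635 = 635
  H-H: 1 × 428 = 428
  Σ(broken) = 2687 kJ
Bonds formed (products):
  C-C: 1 × 351 = 351
  C-H: 6 × 406 = 2436
  Σ(formed) = 2787 kJ
ΔH = Σ(broken) − Σ(formed) = 2687 − 2787 = −100 kJ
For 4× the reaction as written: 4 × (−100) = −400 kJ

ΔH = −400 kJ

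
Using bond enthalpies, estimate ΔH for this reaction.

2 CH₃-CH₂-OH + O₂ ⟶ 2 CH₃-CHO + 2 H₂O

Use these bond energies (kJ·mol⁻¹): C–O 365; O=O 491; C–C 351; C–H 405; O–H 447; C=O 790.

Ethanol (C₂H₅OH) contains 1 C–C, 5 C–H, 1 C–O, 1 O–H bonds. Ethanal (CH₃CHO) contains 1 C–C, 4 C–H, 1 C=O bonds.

Bonds broken (reactants):
  C–C: 2 × 351 = 702
  C–H: 10 × 405 = 4050
  C–O: 2 × 365 = 730
  O–H: 2 × 447 = 894
  O=O: 1 × 491 = 491
  Σ(broken) = 6867 kJ
Bonds formed (products):
  C–C: 2 × 351 = 702
  C–H: 8 × 405 = 3240
  C=O: 2 × 790 = 1580
  O–H: 4 × 447 = 1788
  Σ(formed) = 7310 kJ
ΔH = Σ(broken) − Σ(formed) = 6867 − 7310 = −443 kJ

ΔH ≈ −443 kJ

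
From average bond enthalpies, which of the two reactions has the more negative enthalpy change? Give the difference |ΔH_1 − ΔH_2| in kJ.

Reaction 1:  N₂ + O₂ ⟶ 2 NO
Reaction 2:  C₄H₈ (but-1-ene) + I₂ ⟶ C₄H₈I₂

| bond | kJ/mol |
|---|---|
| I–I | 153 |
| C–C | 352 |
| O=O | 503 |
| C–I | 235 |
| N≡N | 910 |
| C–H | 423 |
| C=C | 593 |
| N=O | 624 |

Reaction 1:
  Bonds broken (reactants):
    N≡N: 1 × 910 = 910
    O=O: 1 × 503 = 503
    Σ(broken) = 1413 kJ
  Bonds formed (products):
    N=O: 2 × 624 = 1248
    Σ(formed) = 1248 kJ
  ΔH_1 = 1413 − 1248 = +165 kJ
Reaction 2:
  Bonds broken (reactants):
    C–C: 2 × 352 = 704
    C–H: 8 × 423 = 3384
    C=C: 1 × 593 = 593
    I–I: 1 × 153 = 153
    Σ(broken) = 4834 kJ
  Bonds formed (products):
    C–C: 3 × 352 = 1056
    C–H: 8 × 423 = 3384
    C–I: 2 × 235 = 470
    Σ(formed) = 4910 kJ
  ΔH_2 = 4834 − 4910 = −76 kJ
ΔH_1 − ΔH_2 = +241 kJ, so reaction 2 has the more negative ΔH; |ΔH_1 − ΔH_2| = 241 kJ.

Reaction 2, by 241 kJ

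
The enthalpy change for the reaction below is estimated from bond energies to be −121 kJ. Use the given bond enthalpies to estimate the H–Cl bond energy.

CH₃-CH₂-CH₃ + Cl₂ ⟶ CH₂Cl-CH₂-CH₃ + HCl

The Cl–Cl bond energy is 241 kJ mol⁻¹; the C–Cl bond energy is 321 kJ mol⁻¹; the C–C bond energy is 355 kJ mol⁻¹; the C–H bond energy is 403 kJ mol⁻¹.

D(H–Cl) ≈ 444 kJ/mol

Let D be the H–Cl bond energy.
Σ(broken) = 2×355 + 8×403 + 1×241 = 4175
Σ(formed) = 2×355 + 1×321 + 7×403 + 1×D = 3852 + D
ΔH = Σ(broken) − Σ(formed) = (4175) − (3852 + D) = +323 − D
Setting this equal to −121 kJ gives D = 444 kJ/mol.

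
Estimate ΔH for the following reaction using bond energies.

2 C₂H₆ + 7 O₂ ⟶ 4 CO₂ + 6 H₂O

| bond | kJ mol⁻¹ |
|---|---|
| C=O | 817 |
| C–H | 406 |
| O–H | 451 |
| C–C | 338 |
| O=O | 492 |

ΔH ≈ −2956 kJ

Bonds broken (reactants):
  C–C: 2 × 338 = 676
  C–H: 12 × 406 = 4872
  O=O: 7 × 492 = 3444
  Σ(broken) = 8992 kJ
Bonds formed (products):
  C=O: 8 × 817 = 6536
  O–H: 12 × 451 = 5412
  Σ(formed) = 11948 kJ
ΔH = Σ(broken) − Σ(formed) = 8992 − 11948 = −2956 kJ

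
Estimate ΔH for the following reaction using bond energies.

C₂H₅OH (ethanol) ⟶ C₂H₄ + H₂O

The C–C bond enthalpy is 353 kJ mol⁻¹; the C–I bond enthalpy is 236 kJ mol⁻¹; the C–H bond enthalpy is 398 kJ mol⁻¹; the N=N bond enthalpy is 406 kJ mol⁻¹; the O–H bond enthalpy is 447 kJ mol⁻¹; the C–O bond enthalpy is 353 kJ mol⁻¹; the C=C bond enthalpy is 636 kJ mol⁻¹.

ΔH ≈ +21 kJ

Bonds broken (reactants):
  C–C: 1 × 353 = 353
  C–H: 5 × 398 = 1990
  C–O: 1 × 353 = 353
  O–H: 1 × 447 = 447
  Σ(broken) = 3143 kJ
Bonds formed (products):
  C–H: 4 × 398 = 1592
  C=C: 1 × 636 = 636
  O–H: 2 × 447 = 894
  Σ(formed) = 3122 kJ
ΔH = Σ(broken) − Σ(formed) = 3143 − 3122 = +21 kJ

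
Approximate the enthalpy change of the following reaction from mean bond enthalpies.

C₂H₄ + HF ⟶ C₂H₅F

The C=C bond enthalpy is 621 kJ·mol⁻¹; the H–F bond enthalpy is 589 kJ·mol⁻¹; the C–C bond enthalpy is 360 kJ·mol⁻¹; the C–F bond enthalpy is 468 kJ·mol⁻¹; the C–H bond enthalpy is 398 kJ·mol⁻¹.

Bonds broken (reactants):
  C–H: 4 × 398 = 1592
  C=C: 1 × 621 = 621
  H–F: 1 × 589 = 589
  Σ(broken) = 2802 kJ
Bonds formed (products):
  C–C: 1 × 360 = 360
  C–F: 1 × 468 = 468
  C–H: 5 × 398 = 1990
  Σ(formed) = 2818 kJ
ΔH = Σ(broken) − Σ(formed) = 2802 − 2818 = −16 kJ

ΔH ≈ −16 kJ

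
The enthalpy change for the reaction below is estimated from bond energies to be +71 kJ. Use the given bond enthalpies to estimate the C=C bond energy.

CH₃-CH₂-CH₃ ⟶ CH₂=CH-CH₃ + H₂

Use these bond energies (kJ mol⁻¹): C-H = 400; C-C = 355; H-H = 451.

D(C=C) ≈ 633 kJ/mol

Let D be the C=C bond energy.
Σ(broken) = 2×355 + 8×400 = 3910
Σ(formed) = 1×355 + 6×400 + 1×D + 1×451 = 3206 + D
ΔH = Σ(broken) − Σ(formed) = (3910) − (3206 + D) = +704 − D
Setting this equal to +71 kJ gives D = 633 kJ/mol.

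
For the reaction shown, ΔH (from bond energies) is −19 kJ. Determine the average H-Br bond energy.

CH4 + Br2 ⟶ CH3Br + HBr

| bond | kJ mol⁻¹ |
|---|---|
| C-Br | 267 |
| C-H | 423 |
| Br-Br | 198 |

D(H-Br) ≈ 373 kJ/mol

Let D be the H-Br bond energy.
Σ(broken) = 1×198 + 4×423 = 1890
Σ(formed) = 1×267 + 3×423 + 1×D = 1536 + D
ΔH = Σ(broken) − Σ(formed) = (1890) − (1536 + D) = +354 − D
Setting this equal to −19 kJ gives D = 373 kJ/mol.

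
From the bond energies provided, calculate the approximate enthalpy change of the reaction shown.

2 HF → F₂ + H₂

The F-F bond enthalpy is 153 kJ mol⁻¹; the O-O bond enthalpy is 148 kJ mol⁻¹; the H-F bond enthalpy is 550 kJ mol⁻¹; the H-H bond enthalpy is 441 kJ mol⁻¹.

ΔH ≈ +506 kJ

Bonds broken (reactants):
  H-F: 2 × 550 = 1100
  Σ(broken) = 1100 kJ
Bonds formed (products):
  F-F: 1 × 153 = 153
  H-H: 1 × 441 = 441
  Σ(formed) = 594 kJ
ΔH = Σ(broken) − Σ(formed) = 1100 − 594 = +506 kJ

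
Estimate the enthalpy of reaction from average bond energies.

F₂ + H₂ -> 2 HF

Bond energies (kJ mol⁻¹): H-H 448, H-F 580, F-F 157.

Bonds broken (reactants):
  F-F: 1 × 157 = 157
  H-H: 1 × 448 = 448
  Σ(broken) = 605 kJ
Bonds formed (products):
  H-F: 2 × 580 = 1160
  Σ(formed) = 1160 kJ
ΔH = Σ(broken) − Σ(formed) = 605 − 1160 = −555 kJ

ΔH ≈ −555 kJ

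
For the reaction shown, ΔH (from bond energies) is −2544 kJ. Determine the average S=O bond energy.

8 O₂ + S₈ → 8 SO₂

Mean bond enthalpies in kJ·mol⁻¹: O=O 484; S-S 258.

Let D be the S=O bond energy.
Σ(broken) = 8×484 + 8×258 = 5936
Σ(formed) = 16×D = 16D
ΔH = Σ(broken) − Σ(formed) = (5936) − (16D) = +5936 − 16D
Setting this equal to −2544 kJ gives 16D = 8480, so D = 530 kJ/mol.

D(S=O) ≈ 530 kJ/mol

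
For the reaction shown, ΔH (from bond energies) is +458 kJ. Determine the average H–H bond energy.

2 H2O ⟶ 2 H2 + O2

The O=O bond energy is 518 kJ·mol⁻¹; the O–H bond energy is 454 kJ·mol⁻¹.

Let D be the H–H bond energy.
Σ(broken) = 4×454 = 1816
Σ(formed) = 2×D + 1×518 = 518 + 2D
ΔH = Σ(broken) − Σ(formed) = (1816) − (518 + 2D) = +1298 − 2D
Setting this equal to +458 kJ gives 2D = 840, so D = 420 kJ/mol.

D(H–H) ≈ 420 kJ/mol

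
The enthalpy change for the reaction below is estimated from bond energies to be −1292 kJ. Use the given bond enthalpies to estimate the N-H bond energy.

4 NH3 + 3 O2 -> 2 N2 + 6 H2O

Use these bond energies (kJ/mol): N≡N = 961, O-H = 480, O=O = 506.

Let D be the N-H bond energy.
Σ(broken) = 12×D + 3×506 = 1518 + 12D
Σ(formed) = 2×961 + 12×480 = 7682
ΔH = Σ(broken) − Σ(formed) = (1518 + 12D) − (7682) = −6164 + 12D
Setting this equal to −1292 kJ gives 12D = 4872, so D = 406 kJ/mol.

D(N-H) ≈ 406 kJ/mol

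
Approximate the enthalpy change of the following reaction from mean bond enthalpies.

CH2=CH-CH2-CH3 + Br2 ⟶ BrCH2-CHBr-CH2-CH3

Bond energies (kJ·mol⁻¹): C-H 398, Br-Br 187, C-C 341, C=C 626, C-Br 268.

ΔH ≈ −64 kJ

Bonds broken (reactants):
  Br-Br: 1 × 187 = 187
  C-C: 2 × 341 = 682
  C-H: 8 × 398 = 3184
  C=C: 1 × 626 = 626
  Σ(broken) = 4679 kJ
Bonds formed (products):
  C-Br: 2 × 268 = 536
  C-C: 3 × 341 = 1023
  C-H: 8 × 398 = 3184
  Σ(formed) = 4743 kJ
ΔH = Σ(broken) − Σ(formed) = 4679 − 4743 = −64 kJ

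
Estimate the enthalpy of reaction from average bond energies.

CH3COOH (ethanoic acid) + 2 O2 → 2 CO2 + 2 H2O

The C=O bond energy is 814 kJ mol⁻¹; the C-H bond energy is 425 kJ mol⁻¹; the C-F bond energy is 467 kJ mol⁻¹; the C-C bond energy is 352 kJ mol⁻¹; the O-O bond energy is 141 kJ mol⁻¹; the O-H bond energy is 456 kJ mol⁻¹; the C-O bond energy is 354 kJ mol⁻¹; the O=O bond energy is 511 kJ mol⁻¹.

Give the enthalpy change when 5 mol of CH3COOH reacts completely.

ΔH = −4035 kJ

Bonds broken (reactants):
  C-C: 1 × 352 = 352
  C-H: 3 × 425 = 1275
  C-O: 1 × 354 = 354
  C=O: 1 × 814 = 814
  O-H: 1 × 456 = 456
  O=O: 2 × 511 = 1022
  Σ(broken) = 4273 kJ
Bonds formed (products):
  C=O: 4 × 814 = 3256
  O-H: 4 × 456 = 1824
  Σ(formed) = 5080 kJ
ΔH = Σ(broken) − Σ(formed) = 4273 − 5080 = −807 kJ
For 5× the reaction as written: 5 × (−807) = −4035 kJ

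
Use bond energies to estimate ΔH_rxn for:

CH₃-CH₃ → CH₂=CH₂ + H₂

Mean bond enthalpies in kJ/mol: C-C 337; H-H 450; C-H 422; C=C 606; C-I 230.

Bonds broken (reactants):
  C-C: 1 × 337 = 337
  C-H: 6 × 422 = 2532
  Σ(broken) = 2869 kJ
Bonds formed (products):
  C-H: 4 × 422 = 1688
  C=C: 1 × 606 = 606
  H-H: 1 × 450 = 450
  Σ(formed) = 2744 kJ
ΔH = Σ(broken) − Σ(formed) = 2869 − 2744 = +125 kJ

ΔH ≈ +125 kJ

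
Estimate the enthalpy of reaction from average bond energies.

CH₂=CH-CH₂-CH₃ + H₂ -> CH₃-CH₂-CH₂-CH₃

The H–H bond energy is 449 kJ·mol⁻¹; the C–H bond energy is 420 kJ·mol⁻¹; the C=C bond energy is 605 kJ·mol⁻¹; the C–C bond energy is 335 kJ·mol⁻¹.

Bonds broken (reactants):
  C–C: 2 × 335 = 670
  C–H: 8 × 420 = 3360
  C=C: 1 × 605 = 605
  H–H: 1 × 449 = 449
  Σ(broken) = 5084 kJ
Bonds formed (products):
  C–C: 3 × 335 = 1005
  C–H: 10 × 420 = 4200
  Σ(formed) = 5205 kJ
ΔH = Σ(broken) − Σ(formed) = 5084 − 5205 = −121 kJ

ΔH ≈ −121 kJ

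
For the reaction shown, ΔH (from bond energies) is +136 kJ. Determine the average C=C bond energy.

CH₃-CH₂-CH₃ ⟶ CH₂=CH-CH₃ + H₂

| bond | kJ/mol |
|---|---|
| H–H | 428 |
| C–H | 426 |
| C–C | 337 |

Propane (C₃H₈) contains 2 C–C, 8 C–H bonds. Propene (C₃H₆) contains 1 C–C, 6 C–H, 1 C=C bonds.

Let D be the C=C bond energy.
Σ(broken) = 2×337 + 8×426 = 4082
Σ(formed) = 1×337 + 6×426 + 1×D + 1×428 = 3321 + D
ΔH = Σ(broken) − Σ(formed) = (4082) − (3321 + D) = +761 − D
Setting this equal to +136 kJ gives D = 625 kJ/mol.

D(C=C) ≈ 625 kJ/mol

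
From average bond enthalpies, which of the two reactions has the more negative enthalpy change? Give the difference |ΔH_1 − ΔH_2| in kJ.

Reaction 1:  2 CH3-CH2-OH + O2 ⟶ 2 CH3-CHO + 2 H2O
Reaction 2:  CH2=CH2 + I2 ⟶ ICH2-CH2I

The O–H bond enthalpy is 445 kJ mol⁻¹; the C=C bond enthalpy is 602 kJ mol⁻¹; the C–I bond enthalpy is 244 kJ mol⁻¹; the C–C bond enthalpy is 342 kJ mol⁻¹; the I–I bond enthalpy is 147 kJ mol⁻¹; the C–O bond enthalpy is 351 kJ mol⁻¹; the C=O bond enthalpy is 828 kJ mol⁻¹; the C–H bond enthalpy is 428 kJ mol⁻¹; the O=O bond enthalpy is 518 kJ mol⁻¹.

Reaction 1:
  Bonds broken (reactants):
    C–C: 2 × 342 = 684
    C–H: 10 × 428 = 4280
    C–O: 2 × 351 = 702
    O–H: 2 × 445 = 890
    O=O: 1 × 518 = 518
    Σ(broken) = 7074 kJ
  Bonds formed (products):
    C–C: 2 × 342 = 684
    C–H: 8 × 428 = 3424
    C=O: 2 × 828 = 1656
    O–H: 4 × 445 = 1780
    Σ(formed) = 7544 kJ
  ΔH_1 = 7074 − 7544 = −470 kJ
Reaction 2:
  Bonds broken (reactants):
    C–H: 4 × 428 = 1712
    C=C: 1 × 602 = 602
    I–I: 1 × 147 = 147
    Σ(broken) = 2461 kJ
  Bonds formed (products):
    C–C: 1 × 342 = 342
    C–H: 4 × 428 = 1712
    C–I: 2 × 244 = 488
    Σ(formed) = 2542 kJ
  ΔH_2 = 2461 − 2542 = −81 kJ
ΔH_1 − ΔH_2 = −389 kJ, so reaction 1 has the more negative ΔH; |ΔH_1 − ΔH_2| = 389 kJ.

Reaction 1, by 389 kJ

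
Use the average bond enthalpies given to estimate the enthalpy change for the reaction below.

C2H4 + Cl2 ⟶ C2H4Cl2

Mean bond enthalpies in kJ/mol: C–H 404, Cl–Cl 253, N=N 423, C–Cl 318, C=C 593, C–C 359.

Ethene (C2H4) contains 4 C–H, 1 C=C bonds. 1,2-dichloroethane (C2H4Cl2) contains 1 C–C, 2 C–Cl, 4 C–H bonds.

ΔH ≈ −149 kJ

Bonds broken (reactants):
  C–H: 4 × 404 = 1616
  C=C: 1 × 593 = 593
  Cl–Cl: 1 × 253 = 253
  Σ(broken) = 2462 kJ
Bonds formed (products):
  C–C: 1 × 359 = 359
  C–Cl: 2 × 318 = 636
  C–H: 4 × 404 = 1616
  Σ(formed) = 2611 kJ
ΔH = Σ(broken) − Σ(formed) = 2462 − 2611 = −149 kJ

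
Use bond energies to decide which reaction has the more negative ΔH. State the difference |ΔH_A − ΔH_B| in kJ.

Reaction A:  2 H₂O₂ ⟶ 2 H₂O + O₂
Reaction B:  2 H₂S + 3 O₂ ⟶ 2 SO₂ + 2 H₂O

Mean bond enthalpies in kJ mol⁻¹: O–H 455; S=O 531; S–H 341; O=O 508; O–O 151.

Reaction A:
  Bonds broken (reactants):
    O–H: 4 × 455 = 1820
    O–O: 2 × 151 = 302
    Σ(broken) = 2122 kJ
  Bonds formed (products):
    O–H: 4 × 455 = 1820
    O=O: 1 × 508 = 508
    Σ(formed) = 2328 kJ
  ΔH_A = 2122 − 2328 = −206 kJ
Reaction B:
  Bonds broken (reactants):
    O=O: 3 × 508 = 1524
    S–H: 4 × 341 = 1364
    Σ(broken) = 2888 kJ
  Bonds formed (products):
    O–H: 4 × 455 = 1820
    S=O: 4 × 531 = 2124
    Σ(formed) = 3944 kJ
  ΔH_B = 2888 − 3944 = −1056 kJ
ΔH_A − ΔH_B = +850 kJ, so reaction B has the more negative ΔH; |ΔH_A − ΔH_B| = 850 kJ.

Reaction B, by 850 kJ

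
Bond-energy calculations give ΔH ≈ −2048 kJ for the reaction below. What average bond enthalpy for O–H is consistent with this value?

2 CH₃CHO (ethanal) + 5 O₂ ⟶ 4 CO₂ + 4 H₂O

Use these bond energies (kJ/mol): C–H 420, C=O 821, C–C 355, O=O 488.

Let D be the O–H bond energy.
Σ(broken) = 2×355 + 8×420 + 2×821 + 5×488 = 8152
Σ(formed) = 8×821 + 8×D = 6568 + 8D
ΔH = Σ(broken) − Σ(formed) = (8152) − (6568 + 8D) = +1584 − 8D
Setting this equal to −2048 kJ gives 8D = 3632, so D = 454 kJ/mol.

D(O–H) ≈ 454 kJ/mol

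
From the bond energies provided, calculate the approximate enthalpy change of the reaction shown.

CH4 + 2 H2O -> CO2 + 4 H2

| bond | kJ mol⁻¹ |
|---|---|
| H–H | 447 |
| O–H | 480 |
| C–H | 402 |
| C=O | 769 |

Bonds broken (reactants):
  C–H: 4 × 402 = 1608
  O–H: 4 × 480 = 1920
  Σ(broken) = 3528 kJ
Bonds formed (products):
  C=O: 2 × 769 = 1538
  H–H: 4 × 447 = 1788
  Σ(formed) = 3326 kJ
ΔH = Σ(broken) − Σ(formed) = 3528 − 3326 = +202 kJ

ΔH ≈ +202 kJ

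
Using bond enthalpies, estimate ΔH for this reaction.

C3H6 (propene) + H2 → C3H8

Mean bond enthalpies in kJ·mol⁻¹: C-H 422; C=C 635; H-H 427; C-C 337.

Bonds broken (reactants):
  C-C: 1 × 337 = 337
  C-H: 6 × 422 = 2532
  C=C: 1 × 635 = 635
  H-H: 1 × 427 = 427
  Σ(broken) = 3931 kJ
Bonds formed (products):
  C-C: 2 × 337 = 674
  C-H: 8 × 422 = 3376
  Σ(formed) = 4050 kJ
ΔH = Σ(broken) − Σ(formed) = 3931 − 4050 = −119 kJ

ΔH ≈ −119 kJ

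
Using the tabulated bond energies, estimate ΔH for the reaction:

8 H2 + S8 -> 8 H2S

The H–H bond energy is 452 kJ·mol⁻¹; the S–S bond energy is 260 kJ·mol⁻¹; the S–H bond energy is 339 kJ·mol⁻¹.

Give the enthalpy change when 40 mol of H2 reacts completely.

Bonds broken (reactants):
  H–H: 8 × 452 = 3616
  S–S: 8 × 260 = 2080
  Σ(broken) = 5696 kJ
Bonds formed (products):
  S–H: 16 × 339 = 5424
  Σ(formed) = 5424 kJ
ΔH = Σ(broken) − Σ(formed) = 5696 − 5424 = +272 kJ
For 5× the reaction as written: 5 × (+272) = +1360 kJ

ΔH = +1360 kJ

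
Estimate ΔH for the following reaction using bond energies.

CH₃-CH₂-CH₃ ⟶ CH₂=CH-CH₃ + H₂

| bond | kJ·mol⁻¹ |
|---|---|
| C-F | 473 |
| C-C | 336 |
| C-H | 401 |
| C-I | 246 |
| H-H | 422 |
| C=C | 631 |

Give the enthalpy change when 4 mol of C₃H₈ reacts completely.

Bonds broken (reactants):
  C-C: 2 × 336 = 672
  C-H: 8 × 401 = 3208
  Σ(broken) = 3880 kJ
Bonds formed (products):
  C-C: 1 × 336 = 336
  C-H: 6 × 401 = 2406
  C=C: 1 × 631 = 631
  H-H: 1 × 422 = 422
  Σ(formed) = 3795 kJ
ΔH = Σ(broken) − Σ(formed) = 3880 − 3795 = +85 kJ
For 4× the reaction as written: 4 × (+85) = +340 kJ

ΔH = +340 kJ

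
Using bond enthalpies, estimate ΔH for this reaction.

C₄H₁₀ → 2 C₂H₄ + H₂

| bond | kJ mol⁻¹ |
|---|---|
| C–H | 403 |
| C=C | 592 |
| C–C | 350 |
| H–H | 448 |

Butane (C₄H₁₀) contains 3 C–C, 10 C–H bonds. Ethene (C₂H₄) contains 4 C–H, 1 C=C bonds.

Bonds broken (reactants):
  C–C: 3 × 350 = 1050
  C–H: 10 × 403 = 4030
  Σ(broken) = 5080 kJ
Bonds formed (products):
  C–H: 8 × 403 = 3224
  C=C: 2 × 592 = 1184
  H–H: 1 × 448 = 448
  Σ(formed) = 4856 kJ
ΔH = Σ(broken) − Σ(formed) = 5080 − 4856 = +224 kJ

ΔH ≈ +224 kJ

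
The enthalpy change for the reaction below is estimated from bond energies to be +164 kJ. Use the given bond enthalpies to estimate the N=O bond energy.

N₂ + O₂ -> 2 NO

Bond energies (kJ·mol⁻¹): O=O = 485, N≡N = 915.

D(N=O) ≈ 618 kJ/mol

Let D be the N=O bond energy.
Σ(broken) = 1×915 + 1×485 = 1400
Σ(formed) = 2×D = 2D
ΔH = Σ(broken) − Σ(formed) = (1400) − (2D) = +1400 − 2D
Setting this equal to +164 kJ gives 2D = 1236, so D = 618 kJ/mol.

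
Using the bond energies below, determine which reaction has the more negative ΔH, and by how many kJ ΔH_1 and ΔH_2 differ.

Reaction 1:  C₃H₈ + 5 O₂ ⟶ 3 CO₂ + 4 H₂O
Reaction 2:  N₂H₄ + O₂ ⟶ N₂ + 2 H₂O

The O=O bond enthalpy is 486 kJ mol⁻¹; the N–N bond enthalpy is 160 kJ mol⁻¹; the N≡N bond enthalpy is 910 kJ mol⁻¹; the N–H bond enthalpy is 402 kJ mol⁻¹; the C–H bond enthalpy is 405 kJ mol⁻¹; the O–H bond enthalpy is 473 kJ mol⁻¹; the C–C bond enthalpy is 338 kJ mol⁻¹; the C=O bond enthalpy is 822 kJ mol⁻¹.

Reaction 1, by 1822 kJ

Reaction 1:
  Bonds broken (reactants):
    C–C: 2 × 338 = 676
    C–H: 8 × 405 = 3240
    O=O: 5 × 486 = 2430
    Σ(broken) = 6346 kJ
  Bonds formed (products):
    C=O: 6 × 822 = 4932
    O–H: 8 × 473 = 3784
    Σ(formed) = 8716 kJ
  ΔH_1 = 6346 − 8716 = −2370 kJ
Reaction 2:
  Bonds broken (reactants):
    N–H: 4 × 402 = 1608
    N–N: 1 × 160 = 160
    O=O: 1 × 486 = 486
    Σ(broken) = 2254 kJ
  Bonds formed (products):
    N≡N: 1 × 910 = 910
    O–H: 4 × 473 = 1892
    Σ(formed) = 2802 kJ
  ΔH_2 = 2254 − 2802 = −548 kJ
ΔH_1 − ΔH_2 = −1822 kJ, so reaction 1 has the more negative ΔH; |ΔH_1 − ΔH_2| = 1822 kJ.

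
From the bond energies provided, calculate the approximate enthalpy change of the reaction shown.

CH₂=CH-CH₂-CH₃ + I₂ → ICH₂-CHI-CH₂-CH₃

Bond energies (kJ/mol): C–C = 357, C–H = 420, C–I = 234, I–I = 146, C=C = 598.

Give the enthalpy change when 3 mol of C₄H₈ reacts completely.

ΔH = −243 kJ

Bonds broken (reactants):
  C–C: 2 × 357 = 714
  C–H: 8 × 420 = 3360
  C=C: 1 × 598 = 598
  I–I: 1 × 146 = 146
  Σ(broken) = 4818 kJ
Bonds formed (products):
  C–C: 3 × 357 = 1071
  C–H: 8 × 420 = 3360
  C–I: 2 × 234 = 468
  Σ(formed) = 4899 kJ
ΔH = Σ(broken) − Σ(formed) = 4818 − 4899 = −81 kJ
For 3× the reaction as written: 3 × (−81) = −243 kJ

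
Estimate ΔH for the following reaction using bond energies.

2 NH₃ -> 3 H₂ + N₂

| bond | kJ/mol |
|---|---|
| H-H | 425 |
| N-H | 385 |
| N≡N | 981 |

Bonds broken (reactants):
  N-H: 6 × 385 = 2310
  Σ(broken) = 2310 kJ
Bonds formed (products):
  H-H: 3 × 425 = 1275
  N≡N: 1 × 981 = 981
  Σ(formed) = 2256 kJ
ΔH = Σ(broken) − Σ(formed) = 2310 − 2256 = +54 kJ

ΔH ≈ +54 kJ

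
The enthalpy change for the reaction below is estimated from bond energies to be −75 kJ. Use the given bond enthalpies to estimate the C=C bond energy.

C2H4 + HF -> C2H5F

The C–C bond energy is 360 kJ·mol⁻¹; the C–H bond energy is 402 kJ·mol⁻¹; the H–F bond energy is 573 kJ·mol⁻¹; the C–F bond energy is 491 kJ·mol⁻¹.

D(C=C) ≈ 605 kJ/mol

Let D be the C=C bond energy.
Σ(broken) = 4×402 + 1×D + 1×573 = 2181 + D
Σ(formed) = 1×360 + 1×491 + 5×402 = 2861
ΔH = Σ(broken) − Σ(formed) = (2181 + D) − (2861) = −680 + D
Setting this equal to −75 kJ gives D = 605 kJ/mol.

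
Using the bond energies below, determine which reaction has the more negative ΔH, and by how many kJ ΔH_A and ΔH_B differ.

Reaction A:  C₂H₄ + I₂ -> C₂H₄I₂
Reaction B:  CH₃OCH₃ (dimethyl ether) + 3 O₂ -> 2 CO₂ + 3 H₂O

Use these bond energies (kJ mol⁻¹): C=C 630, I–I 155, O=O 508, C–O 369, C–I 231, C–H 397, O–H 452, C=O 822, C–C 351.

Reaction A:
  Bonds broken (reactants):
    C–H: 4 × 397 = 1588
    C=C: 1 × 630 = 630
    I–I: 1 × 155 = 155
    Σ(broken) = 2373 kJ
  Bonds formed (products):
    C–C: 1 × 351 = 351
    C–H: 4 × 397 = 1588
    C–I: 2 × 231 = 462
    Σ(formed) = 2401 kJ
  ΔH_A = 2373 − 2401 = −28 kJ
Reaction B:
  Bonds broken (reactants):
    C–H: 6 × 397 = 2382
    C–O: 2 × 369 = 738
    O=O: 3 × 508 = 1524
    Σ(broken) = 4644 kJ
  Bonds formed (products):
    C=O: 4 × 822 = 3288
    O–H: 6 × 452 = 2712
    Σ(formed) = 6000 kJ
  ΔH_B = 4644 − 6000 = −1356 kJ
ΔH_A − ΔH_B = +1328 kJ, so reaction B has the more negative ΔH; |ΔH_A − ΔH_B| = 1328 kJ.

Reaction B, by 1328 kJ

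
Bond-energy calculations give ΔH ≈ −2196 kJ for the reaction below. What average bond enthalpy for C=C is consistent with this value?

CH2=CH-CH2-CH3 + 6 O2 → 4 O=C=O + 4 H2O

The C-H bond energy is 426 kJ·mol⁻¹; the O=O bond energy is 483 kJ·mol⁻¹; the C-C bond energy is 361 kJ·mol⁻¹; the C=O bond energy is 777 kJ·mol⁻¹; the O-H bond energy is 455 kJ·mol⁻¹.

Let D be the C=C bond energy.
Σ(broken) = 2×361 + 8×426 + 1×D + 6×483 = 7028 + D
Σ(formed) = 8×777 + 8×455 = 9856
ΔH = Σ(broken) − Σ(formed) = (7028 + D) − (9856) = −2828 + D
Setting this equal to −2196 kJ gives D = 632 kJ/mol.

D(C=C) ≈ 632 kJ/mol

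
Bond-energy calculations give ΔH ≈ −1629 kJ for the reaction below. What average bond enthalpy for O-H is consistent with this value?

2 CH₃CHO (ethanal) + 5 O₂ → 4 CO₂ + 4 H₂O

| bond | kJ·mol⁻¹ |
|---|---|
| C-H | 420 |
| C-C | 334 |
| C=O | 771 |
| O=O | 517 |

D(O-H) ≈ 452 kJ/mol

Let D be the O-H bond energy.
Σ(broken) = 2×334 + 8×420 + 2×771 + 5×517 = 8155
Σ(formed) = 8×771 + 8×D = 6168 + 8D
ΔH = Σ(broken) − Σ(formed) = (8155) − (6168 + 8D) = +1987 − 8D
Setting this equal to −1629 kJ gives 8D = 3616, so D = 452 kJ/mol.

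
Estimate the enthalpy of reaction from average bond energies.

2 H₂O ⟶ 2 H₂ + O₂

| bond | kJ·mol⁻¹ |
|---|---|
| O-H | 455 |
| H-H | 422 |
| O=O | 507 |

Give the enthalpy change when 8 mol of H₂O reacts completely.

ΔH = +1876 kJ

Bonds broken (reactants):
  O-H: 4 × 455 = 1820
  Σ(broken) = 1820 kJ
Bonds formed (products):
  H-H: 2 × 422 = 844
  O=O: 1 × 507 = 507
  Σ(formed) = 1351 kJ
ΔH = Σ(broken) − Σ(formed) = 1820 − 1351 = +469 kJ
For 4× the reaction as written: 4 × (+469) = +1876 kJ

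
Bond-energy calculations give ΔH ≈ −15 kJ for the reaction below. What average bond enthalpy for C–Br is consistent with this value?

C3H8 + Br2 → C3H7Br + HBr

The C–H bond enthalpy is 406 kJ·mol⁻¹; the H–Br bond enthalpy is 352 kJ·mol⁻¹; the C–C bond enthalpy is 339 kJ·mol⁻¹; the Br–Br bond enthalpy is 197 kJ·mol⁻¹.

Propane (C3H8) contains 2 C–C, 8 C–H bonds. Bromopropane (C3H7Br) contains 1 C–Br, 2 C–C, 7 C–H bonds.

D(C–Br) ≈ 266 kJ/mol

Let D be the C–Br bond energy.
Σ(broken) = 1×197 + 2×339 + 8×406 = 4123
Σ(formed) = 1×D + 2×339 + 7×406 + 1×352 = 3872 + D
ΔH = Σ(broken) − Σ(formed) = (4123) − (3872 + D) = +251 − D
Setting this equal to −15 kJ gives D = 266 kJ/mol.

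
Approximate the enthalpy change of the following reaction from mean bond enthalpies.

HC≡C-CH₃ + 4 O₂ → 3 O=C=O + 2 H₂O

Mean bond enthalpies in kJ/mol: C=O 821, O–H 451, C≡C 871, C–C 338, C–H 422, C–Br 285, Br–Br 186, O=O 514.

ΔH ≈ −1777 kJ

Bonds broken (reactants):
  C≡C: 1 × 871 = 871
  C–C: 1 × 338 = 338
  C–H: 4 × 422 = 1688
  O=O: 4 × 514 = 2056
  Σ(broken) = 4953 kJ
Bonds formed (products):
  C=O: 6 × 821 = 4926
  O–H: 4 × 451 = 1804
  Σ(formed) = 6730 kJ
ΔH = Σ(broken) − Σ(formed) = 4953 − 6730 = −1777 kJ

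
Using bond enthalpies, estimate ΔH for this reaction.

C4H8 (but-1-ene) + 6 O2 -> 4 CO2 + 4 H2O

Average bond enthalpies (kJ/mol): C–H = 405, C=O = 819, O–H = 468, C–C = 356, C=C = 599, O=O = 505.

Bonds broken (reactants):
  C–C: 2 × 356 = 712
  C–H: 8 × 405 = 3240
  C=C: 1 × 599 = 599
  O=O: 6 × 505 = 3030
  Σ(broken) = 7581 kJ
Bonds formed (products):
  C=O: 8 × 819 = 6552
  O–H: 8 × 468 = 3744
  Σ(formed) = 10296 kJ
ΔH = Σ(broken) − Σ(formed) = 7581 − 10296 = −2715 kJ

ΔH ≈ −2715 kJ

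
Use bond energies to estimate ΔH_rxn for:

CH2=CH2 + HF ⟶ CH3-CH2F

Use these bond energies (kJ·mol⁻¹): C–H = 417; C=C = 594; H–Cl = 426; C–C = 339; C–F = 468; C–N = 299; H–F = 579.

ΔH ≈ −51 kJ

Bonds broken (reactants):
  C–H: 4 × 417 = 1668
  C=C: 1 × 594 = 594
  H–F: 1 × 579 = 579
  Σ(broken) = 2841 kJ
Bonds formed (products):
  C–C: 1 × 339 = 339
  C–F: 1 × 468 = 468
  C–H: 5 × 417 = 2085
  Σ(formed) = 2892 kJ
ΔH = Σ(broken) − Σ(formed) = 2841 − 2892 = −51 kJ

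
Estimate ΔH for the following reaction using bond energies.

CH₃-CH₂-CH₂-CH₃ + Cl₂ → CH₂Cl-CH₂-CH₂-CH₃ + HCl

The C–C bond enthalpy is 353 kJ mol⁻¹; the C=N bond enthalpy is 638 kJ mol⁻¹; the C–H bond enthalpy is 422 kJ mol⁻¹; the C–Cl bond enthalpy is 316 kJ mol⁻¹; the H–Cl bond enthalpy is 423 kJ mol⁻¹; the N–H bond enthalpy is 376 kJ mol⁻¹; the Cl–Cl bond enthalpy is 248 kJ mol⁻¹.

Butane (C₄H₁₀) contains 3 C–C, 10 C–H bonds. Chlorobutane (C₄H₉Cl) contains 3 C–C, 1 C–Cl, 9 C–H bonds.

Bonds broken (reactants):
  C–C: 3 × 353 = 1059
  C–H: 10 × 422 = 4220
  Cl–Cl: 1 × 248 = 248
  Σ(broken) = 5527 kJ
Bonds formed (products):
  C–C: 3 × 353 = 1059
  C–Cl: 1 × 316 = 316
  C–H: 9 × 422 = 3798
  H–Cl: 1 × 423 = 423
  Σ(formed) = 5596 kJ
ΔH = Σ(broken) − Σ(formed) = 5527 − 5596 = −69 kJ

ΔH ≈ −69 kJ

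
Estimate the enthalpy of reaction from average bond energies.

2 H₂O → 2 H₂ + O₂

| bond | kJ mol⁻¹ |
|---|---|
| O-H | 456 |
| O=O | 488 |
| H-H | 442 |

Bonds broken (reactants):
  O-H: 4 × 456 = 1824
  Σ(broken) = 1824 kJ
Bonds formed (products):
  H-H: 2 × 442 = 884
  O=O: 1 × 488 = 488
  Σ(formed) = 1372 kJ
ΔH = Σ(broken) − Σ(formed) = 1824 − 1372 = +452 kJ

ΔH ≈ +452 kJ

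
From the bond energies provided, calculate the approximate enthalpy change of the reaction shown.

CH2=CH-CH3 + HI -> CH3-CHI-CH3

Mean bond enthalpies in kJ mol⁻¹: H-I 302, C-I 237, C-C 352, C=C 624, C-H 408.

ΔH ≈ −71 kJ

Bonds broken (reactants):
  C-C: 1 × 352 = 352
  C-H: 6 × 408 = 2448
  C=C: 1 × 624 = 624
  H-I: 1 × 302 = 302
  Σ(broken) = 3726 kJ
Bonds formed (products):
  C-C: 2 × 352 = 704
  C-H: 7 × 408 = 2856
  C-I: 1 × 237 = 237
  Σ(formed) = 3797 kJ
ΔH = Σ(broken) − Σ(formed) = 3726 − 3797 = −71 kJ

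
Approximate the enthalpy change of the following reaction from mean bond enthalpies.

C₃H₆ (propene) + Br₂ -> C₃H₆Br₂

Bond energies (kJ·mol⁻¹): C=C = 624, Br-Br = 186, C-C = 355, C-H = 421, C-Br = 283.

ΔH ≈ −111 kJ

Bonds broken (reactants):
  Br-Br: 1 × 186 = 186
  C-C: 1 × 355 = 355
  C-H: 6 × 421 = 2526
  C=C: 1 × 624 = 624
  Σ(broken) = 3691 kJ
Bonds formed (products):
  C-Br: 2 × 283 = 566
  C-C: 2 × 355 = 710
  C-H: 6 × 421 = 2526
  Σ(formed) = 3802 kJ
ΔH = Σ(broken) − Σ(formed) = 3691 − 3802 = −111 kJ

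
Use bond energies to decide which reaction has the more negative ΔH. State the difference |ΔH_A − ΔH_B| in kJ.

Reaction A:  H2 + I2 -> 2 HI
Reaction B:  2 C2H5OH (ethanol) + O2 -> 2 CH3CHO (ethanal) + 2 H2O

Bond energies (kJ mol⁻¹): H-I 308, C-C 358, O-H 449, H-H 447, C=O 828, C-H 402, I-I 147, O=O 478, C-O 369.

Reaction B, by 512 kJ

Reaction A:
  Bonds broken (reactants):
    H-H: 1 × 447 = 447
    I-I: 1 × 147 = 147
    Σ(broken) = 594 kJ
  Bonds formed (products):
    H-I: 2 × 308 = 616
    Σ(formed) = 616 kJ
  ΔH_A = 594 − 616 = −22 kJ
Reaction B:
  Bonds broken (reactants):
    C-C: 2 × 358 = 716
    C-H: 10 × 402 = 4020
    C-O: 2 × 369 = 738
    O-H: 2 × 449 = 898
    O=O: 1 × 478 = 478
    Σ(broken) = 6850 kJ
  Bonds formed (products):
    C-C: 2 × 358 = 716
    C-H: 8 × 402 = 3216
    C=O: 2 × 828 = 1656
    O-H: 4 × 449 = 1796
    Σ(formed) = 7384 kJ
  ΔH_B = 6850 − 7384 = −534 kJ
ΔH_A − ΔH_B = +512 kJ, so reaction B has the more negative ΔH; |ΔH_A − ΔH_B| = 512 kJ.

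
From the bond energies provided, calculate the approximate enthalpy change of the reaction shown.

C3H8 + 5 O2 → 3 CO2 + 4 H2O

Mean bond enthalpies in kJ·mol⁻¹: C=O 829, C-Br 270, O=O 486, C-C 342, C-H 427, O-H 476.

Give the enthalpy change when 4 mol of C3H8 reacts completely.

Bonds broken (reactants):
  C-C: 2 × 342 = 684
  C-H: 8 × 427 = 3416
  O=O: 5 × 486 = 2430
  Σ(broken) = 6530 kJ
Bonds formed (products):
  C=O: 6 × 829 = 4974
  O-H: 8 × 476 = 3808
  Σ(formed) = 8782 kJ
ΔH = Σ(broken) − Σ(formed) = 6530 − 8782 = −2252 kJ
For 4× the reaction as written: 4 × (−2252) = −9008 kJ

ΔH = −9008 kJ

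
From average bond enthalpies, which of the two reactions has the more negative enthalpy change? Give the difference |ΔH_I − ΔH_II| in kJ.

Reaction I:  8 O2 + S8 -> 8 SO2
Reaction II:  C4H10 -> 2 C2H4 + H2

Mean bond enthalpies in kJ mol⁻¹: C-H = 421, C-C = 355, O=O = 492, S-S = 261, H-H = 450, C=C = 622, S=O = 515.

Reaction I, by 2429 kJ

Reaction I:
  Bonds broken (reactants):
    O=O: 8 × 492 = 3936
    S-S: 8 × 261 = 2088
    Σ(broken) = 6024 kJ
  Bonds formed (products):
    S=O: 16 × 515 = 8240
    Σ(formed) = 8240 kJ
  ΔH_I = 6024 − 8240 = −2216 kJ
Reaction II:
  Bonds broken (reactants):
    C-C: 3 × 355 = 1065
    C-H: 10 × 421 = 4210
    Σ(broken) = 5275 kJ
  Bonds formed (products):
    C-H: 8 × 421 = 3368
    C=C: 2 × 622 = 1244
    H-H: 1 × 450 = 450
    Σ(formed) = 5062 kJ
  ΔH_II = 5275 − 5062 = +213 kJ
ΔH_I − ΔH_II = −2429 kJ, so reaction I has the more negative ΔH; |ΔH_I − ΔH_II| = 2429 kJ.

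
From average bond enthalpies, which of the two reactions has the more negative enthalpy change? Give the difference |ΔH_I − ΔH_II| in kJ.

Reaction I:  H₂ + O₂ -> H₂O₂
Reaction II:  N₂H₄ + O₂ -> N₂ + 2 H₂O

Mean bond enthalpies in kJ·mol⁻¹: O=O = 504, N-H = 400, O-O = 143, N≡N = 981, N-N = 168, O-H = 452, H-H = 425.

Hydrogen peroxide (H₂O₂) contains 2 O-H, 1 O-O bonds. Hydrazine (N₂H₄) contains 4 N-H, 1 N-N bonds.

Reaction II, by 399 kJ

Reaction I:
  Bonds broken (reactants):
    H-H: 1 × 425 = 425
    O=O: 1 × 504 = 504
    Σ(broken) = 929 kJ
  Bonds formed (products):
    O-H: 2 × 452 = 904
    O-O: 1 × 143 = 143
    Σ(formed) = 1047 kJ
  ΔH_I = 929 − 1047 = −118 kJ
Reaction II:
  Bonds broken (reactants):
    N-H: 4 × 400 = 1600
    N-N: 1 × 168 = 168
    O=O: 1 × 504 = 504
    Σ(broken) = 2272 kJ
  Bonds formed (products):
    N≡N: 1 × 981 = 981
    O-H: 4 × 452 = 1808
    Σ(formed) = 2789 kJ
  ΔH_II = 2272 − 2789 = −517 kJ
ΔH_I − ΔH_II = +399 kJ, so reaction II has the more negative ΔH; |ΔH_I − ΔH_II| = 399 kJ.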